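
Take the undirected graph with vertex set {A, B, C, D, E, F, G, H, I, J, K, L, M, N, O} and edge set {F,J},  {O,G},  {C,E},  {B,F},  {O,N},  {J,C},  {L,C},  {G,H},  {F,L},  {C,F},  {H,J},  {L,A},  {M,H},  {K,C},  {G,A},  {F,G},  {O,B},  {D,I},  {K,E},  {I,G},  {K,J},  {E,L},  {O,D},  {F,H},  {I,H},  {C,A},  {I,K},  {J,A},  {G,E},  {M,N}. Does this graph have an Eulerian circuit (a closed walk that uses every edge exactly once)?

Degrees: A:4, B:2, C:6, D:2, E:4, F:6, G:6, H:5, I:4, J:5, K:4, L:4, M:2, N:2, O:4
Vertices with odd degree: H, J. An Eulerian circuit requires all degrees even.

No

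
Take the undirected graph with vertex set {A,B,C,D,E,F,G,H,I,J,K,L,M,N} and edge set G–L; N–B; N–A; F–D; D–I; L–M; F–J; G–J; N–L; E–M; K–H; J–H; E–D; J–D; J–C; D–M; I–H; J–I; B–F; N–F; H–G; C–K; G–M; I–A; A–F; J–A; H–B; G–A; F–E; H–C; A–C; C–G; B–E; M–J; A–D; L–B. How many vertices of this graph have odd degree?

Degrees: A:7, B:5, C:5, D:6, E:4, F:6, G:6, H:6, I:4, J:8, K:2, L:4, M:5, N:4
Odd-degree vertices: A, B, C, M.

4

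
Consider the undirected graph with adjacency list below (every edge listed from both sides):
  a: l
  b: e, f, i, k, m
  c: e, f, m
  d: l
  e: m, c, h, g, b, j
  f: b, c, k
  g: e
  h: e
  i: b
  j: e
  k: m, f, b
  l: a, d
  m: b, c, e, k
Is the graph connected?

No

Component: {a, d, l}
Component: {b, c, e, f, g, h, i, j, k, m}
There are 2 separate components, so the graph is not connected.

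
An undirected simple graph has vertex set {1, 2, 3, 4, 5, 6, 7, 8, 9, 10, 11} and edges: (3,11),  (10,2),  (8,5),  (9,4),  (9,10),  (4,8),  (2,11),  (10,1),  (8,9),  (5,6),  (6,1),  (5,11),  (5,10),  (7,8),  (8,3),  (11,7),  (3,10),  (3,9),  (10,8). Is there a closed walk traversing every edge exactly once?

Yes

Degrees: 1:2, 2:2, 3:4, 4:2, 5:4, 6:2, 7:2, 8:6, 9:4, 10:6, 11:4
Every vertex has even degree and the edges form a single connected piece, so an Eulerian circuit exists.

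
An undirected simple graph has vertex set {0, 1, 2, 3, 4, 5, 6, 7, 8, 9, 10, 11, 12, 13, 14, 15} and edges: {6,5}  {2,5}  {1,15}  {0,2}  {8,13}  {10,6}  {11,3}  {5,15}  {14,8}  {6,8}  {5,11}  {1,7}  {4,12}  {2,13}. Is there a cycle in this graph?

|V| = 16, |E| = 14, number of components = 3.
One cycle is 2-5-6-8-13-2.

Yes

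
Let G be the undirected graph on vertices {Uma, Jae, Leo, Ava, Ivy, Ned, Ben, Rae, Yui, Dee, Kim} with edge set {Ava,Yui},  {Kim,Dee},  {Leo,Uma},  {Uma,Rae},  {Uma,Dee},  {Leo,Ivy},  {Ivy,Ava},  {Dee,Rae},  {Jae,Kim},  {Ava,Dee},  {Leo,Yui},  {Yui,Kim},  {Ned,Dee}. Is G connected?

Component: {Ben}
Component: {Uma, Jae, Leo, Ava, Ivy, Ned, Rae, Yui, Dee, Kim}
No edge joins these 2 groups, so the graph is disconnected.

No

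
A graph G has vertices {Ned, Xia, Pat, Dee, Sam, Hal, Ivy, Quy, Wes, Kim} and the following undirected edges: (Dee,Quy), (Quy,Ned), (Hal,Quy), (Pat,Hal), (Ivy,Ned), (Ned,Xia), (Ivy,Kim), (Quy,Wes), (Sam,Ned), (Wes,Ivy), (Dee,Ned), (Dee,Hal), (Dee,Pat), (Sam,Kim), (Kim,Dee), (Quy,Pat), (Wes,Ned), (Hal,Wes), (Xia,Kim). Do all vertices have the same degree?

Degrees: Ned:6, Xia:2, Pat:3, Dee:5, Sam:2, Hal:4, Ivy:3, Quy:5, Wes:4, Kim:4
Vertex Xia has degree 2 while Ned has degree 6, so the graph is not regular.

No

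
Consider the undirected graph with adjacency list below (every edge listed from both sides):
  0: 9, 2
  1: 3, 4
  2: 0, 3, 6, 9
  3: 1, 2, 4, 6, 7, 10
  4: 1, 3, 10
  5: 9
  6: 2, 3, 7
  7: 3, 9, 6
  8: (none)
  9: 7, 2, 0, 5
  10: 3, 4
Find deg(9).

4

Neighbors of 9: 0, 2, 5, 7.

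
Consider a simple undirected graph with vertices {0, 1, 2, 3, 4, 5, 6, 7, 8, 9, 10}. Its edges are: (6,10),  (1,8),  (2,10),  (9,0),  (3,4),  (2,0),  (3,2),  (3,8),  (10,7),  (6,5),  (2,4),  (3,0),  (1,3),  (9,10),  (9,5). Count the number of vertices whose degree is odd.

Degrees: 0:3, 1:2, 2:4, 3:5, 4:2, 5:2, 6:2, 7:1, 8:2, 9:3, 10:4
Odd-degree vertices: 0, 3, 7, 9.

4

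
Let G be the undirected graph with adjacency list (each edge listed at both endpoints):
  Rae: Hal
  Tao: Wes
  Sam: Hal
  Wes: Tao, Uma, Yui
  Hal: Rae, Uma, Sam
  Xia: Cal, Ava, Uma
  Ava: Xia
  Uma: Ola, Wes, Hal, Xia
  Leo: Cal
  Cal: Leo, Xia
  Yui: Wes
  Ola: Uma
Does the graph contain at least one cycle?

The graph has 12 vertices, 11 edges, and 1 connected component.
Since 11 = 12 - 1, the graph is a forest and contains no cycle.

No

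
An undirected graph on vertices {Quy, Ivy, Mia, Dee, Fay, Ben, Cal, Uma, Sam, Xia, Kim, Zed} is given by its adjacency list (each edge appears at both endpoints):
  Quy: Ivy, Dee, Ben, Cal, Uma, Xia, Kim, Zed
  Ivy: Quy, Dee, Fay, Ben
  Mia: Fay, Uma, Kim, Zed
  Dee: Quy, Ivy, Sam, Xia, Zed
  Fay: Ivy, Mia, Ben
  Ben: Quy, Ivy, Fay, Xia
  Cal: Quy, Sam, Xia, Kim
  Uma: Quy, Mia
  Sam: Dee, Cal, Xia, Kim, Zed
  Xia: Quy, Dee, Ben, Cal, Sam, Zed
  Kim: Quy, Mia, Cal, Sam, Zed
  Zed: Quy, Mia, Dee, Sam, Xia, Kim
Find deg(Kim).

Neighbors of Kim: Quy, Mia, Cal, Sam, Zed.

5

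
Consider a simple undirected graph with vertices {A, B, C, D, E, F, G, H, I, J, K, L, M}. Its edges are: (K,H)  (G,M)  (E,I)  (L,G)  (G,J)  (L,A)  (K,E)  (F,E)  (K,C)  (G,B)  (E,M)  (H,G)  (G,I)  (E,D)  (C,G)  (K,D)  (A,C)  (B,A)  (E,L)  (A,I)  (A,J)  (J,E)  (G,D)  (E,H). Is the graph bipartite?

H-K-E-H is an odd cycle (length 3), and a bipartite graph can contain only even cycles.

No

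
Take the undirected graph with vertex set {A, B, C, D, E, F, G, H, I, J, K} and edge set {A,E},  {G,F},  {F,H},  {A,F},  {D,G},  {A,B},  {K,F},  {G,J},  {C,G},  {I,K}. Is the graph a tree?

Yes

|V| = 11, |E| = 10.
Connected and |E| = |V| - 1, which characterizes a tree.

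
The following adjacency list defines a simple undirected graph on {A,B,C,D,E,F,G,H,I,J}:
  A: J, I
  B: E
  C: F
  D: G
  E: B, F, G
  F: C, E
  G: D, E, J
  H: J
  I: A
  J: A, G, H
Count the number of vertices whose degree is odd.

8

Degrees: A:2, B:1, C:1, D:1, E:3, F:2, G:3, H:1, I:1, J:3
Odd-degree vertices: B, C, D, E, G, H, I, J.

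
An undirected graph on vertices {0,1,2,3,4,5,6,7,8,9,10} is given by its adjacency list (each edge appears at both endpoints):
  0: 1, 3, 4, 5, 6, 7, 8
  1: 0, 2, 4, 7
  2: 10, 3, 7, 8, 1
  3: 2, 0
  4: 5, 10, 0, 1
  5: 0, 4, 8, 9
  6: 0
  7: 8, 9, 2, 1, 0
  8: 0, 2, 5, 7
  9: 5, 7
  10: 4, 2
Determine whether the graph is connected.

A breadth-first search from 0 visits 0, 3, 4, 7, 6, 8, 5, 1, 2, 10, 9 — all 11 vertices — so the graph is connected.

Yes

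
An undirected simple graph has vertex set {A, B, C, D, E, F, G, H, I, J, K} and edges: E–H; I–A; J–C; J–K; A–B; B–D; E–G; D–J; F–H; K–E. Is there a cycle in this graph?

|V| = 11, |E| = 10, number of components = 1.
Since 10 = 11 - 1, the graph is a forest and contains no cycle.

No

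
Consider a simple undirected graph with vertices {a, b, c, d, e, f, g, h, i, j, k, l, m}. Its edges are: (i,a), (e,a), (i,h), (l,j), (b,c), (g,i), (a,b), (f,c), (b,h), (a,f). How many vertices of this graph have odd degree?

6

Degrees: a:4, b:3, c:2, d:0, e:1, f:2, g:1, h:2, i:3, j:1, k:0, l:1, m:0
Odd-degree vertices: b, e, g, i, j, l.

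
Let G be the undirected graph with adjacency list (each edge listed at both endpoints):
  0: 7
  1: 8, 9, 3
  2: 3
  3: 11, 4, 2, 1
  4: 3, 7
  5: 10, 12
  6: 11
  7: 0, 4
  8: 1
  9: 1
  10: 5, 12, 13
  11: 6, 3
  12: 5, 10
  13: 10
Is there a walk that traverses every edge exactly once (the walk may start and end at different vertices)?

No

Degrees: 0:1, 1:3, 2:1, 3:4, 4:2, 5:2, 6:1, 7:2, 8:1, 9:1, 10:3, 11:2, 12:2, 13:1
Odd-degree vertices: 0, 1, 2, 6, 8, 9, 10, 13 (8 total).
An Eulerian trail requires 0 or 2 odd-degree vertices; here there are 8.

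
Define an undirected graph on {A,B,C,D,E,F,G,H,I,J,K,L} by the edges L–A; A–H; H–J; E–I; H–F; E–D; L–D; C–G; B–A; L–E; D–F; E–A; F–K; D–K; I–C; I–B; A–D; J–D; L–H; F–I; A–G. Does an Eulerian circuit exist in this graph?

Degrees: A:6, B:2, C:2, D:6, E:4, F:4, G:2, H:4, I:4, J:2, K:2, L:4
All degrees are even and the non-isolated vertices are connected — an Eulerian circuit exists.

Yes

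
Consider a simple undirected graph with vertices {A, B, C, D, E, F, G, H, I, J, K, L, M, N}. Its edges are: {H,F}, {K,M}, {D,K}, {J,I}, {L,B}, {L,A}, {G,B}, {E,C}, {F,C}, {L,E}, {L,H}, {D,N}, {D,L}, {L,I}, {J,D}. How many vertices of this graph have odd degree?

Degrees: A:1, B:2, C:2, D:4, E:2, F:2, G:1, H:2, I:2, J:2, K:2, L:6, M:1, N:1
Odd-degree vertices: A, G, M, N.

4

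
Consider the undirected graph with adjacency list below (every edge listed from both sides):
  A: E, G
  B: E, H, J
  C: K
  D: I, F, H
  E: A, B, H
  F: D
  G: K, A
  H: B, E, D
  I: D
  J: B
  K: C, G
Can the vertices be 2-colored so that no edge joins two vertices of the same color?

H-B-E-H is an odd cycle (length 3), and a bipartite graph can contain only even cycles.

No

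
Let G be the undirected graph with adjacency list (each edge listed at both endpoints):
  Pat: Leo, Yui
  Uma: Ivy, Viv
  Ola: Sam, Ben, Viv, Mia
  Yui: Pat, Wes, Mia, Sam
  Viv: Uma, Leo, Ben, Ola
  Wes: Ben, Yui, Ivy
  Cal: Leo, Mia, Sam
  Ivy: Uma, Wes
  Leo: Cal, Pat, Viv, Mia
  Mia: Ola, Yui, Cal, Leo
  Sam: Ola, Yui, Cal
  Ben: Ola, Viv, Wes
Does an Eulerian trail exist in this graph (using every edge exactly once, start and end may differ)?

No

Degrees: Pat:2, Uma:2, Ola:4, Yui:4, Viv:4, Wes:3, Cal:3, Ivy:2, Leo:4, Mia:4, Sam:3, Ben:3
Odd-degree vertices: Wes, Cal, Sam, Ben (4 total).
An Eulerian trail requires 0 or 2 odd-degree vertices; here there are 4.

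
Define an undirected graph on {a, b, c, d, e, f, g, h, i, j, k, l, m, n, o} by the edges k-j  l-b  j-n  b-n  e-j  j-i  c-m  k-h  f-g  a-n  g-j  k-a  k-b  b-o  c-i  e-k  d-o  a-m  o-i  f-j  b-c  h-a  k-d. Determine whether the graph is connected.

Yes

A breadth-first search from a visits a, k, h, m, n, b, e, j, d, c, o, l, g, f, i — all 15 vertices — so the graph is connected.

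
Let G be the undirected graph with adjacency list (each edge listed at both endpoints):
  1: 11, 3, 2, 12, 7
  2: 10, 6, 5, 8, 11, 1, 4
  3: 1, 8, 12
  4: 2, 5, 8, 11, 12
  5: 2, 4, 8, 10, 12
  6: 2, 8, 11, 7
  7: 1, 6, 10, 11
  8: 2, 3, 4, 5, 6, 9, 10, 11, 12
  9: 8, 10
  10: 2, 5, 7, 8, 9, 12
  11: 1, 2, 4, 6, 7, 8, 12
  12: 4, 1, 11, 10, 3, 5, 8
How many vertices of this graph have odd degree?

Degrees: 1:5, 2:7, 3:3, 4:5, 5:5, 6:4, 7:4, 8:9, 9:2, 10:6, 11:7, 12:7
Odd-degree vertices: 1, 2, 3, 4, 5, 8, 11, 12.

8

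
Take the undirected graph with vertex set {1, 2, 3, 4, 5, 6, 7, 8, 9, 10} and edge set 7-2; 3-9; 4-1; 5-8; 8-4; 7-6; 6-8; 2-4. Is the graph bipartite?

No

The cycle 4-2-7-6-8-4 has length 5, which is odd, so the graph is not bipartite.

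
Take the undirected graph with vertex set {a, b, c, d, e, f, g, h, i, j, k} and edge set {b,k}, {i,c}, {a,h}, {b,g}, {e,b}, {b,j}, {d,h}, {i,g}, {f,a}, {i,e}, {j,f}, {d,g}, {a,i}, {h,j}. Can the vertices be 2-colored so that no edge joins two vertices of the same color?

j-h-d-g-b-j is an odd cycle (length 5), and a bipartite graph can contain only even cycles.

No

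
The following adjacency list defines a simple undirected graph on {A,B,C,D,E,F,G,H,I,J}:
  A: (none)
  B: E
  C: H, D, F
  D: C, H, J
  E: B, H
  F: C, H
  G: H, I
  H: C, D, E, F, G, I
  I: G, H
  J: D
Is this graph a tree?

No

|V| = 10, |E| = 11.
It splits into 2 components, so it cannot be a tree.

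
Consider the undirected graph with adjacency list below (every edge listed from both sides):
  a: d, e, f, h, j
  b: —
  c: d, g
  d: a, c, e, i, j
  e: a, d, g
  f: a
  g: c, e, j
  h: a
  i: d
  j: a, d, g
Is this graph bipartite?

a-d-j-a is an odd cycle (length 3), and a bipartite graph can contain only even cycles.

No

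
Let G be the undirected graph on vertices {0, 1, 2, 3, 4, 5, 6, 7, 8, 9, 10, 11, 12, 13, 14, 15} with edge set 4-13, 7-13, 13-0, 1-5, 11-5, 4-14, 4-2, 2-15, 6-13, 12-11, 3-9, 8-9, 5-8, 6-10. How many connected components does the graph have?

2

Component: {1, 3, 5, 8, 9, 11, 12}
Component: {0, 2, 4, 6, 7, 10, 13, 14, 15}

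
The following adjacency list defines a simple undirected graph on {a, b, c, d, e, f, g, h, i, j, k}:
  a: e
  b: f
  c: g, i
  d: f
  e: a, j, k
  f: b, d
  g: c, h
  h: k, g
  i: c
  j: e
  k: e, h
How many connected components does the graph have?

Component: {b, d, f}
Component: {a, c, e, g, h, i, j, k}

2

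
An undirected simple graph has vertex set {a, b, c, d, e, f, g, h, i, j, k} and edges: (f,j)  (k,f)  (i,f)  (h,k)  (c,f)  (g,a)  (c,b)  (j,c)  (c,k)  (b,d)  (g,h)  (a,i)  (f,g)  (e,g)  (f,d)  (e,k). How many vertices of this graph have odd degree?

0

Degrees: a:2, b:2, c:4, d:2, e:2, f:6, g:4, h:2, i:2, j:2, k:4
Odd-degree vertices: none.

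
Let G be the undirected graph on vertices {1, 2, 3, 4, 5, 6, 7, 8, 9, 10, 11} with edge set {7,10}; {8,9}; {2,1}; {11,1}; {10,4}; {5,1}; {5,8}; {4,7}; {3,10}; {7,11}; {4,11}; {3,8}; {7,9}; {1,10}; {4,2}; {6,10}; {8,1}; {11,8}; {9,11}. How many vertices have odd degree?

6

Degrees: 1:5, 2:2, 3:2, 4:4, 5:2, 6:1, 7:4, 8:5, 9:3, 10:5, 11:5
Odd-degree vertices: 1, 6, 8, 9, 10, 11.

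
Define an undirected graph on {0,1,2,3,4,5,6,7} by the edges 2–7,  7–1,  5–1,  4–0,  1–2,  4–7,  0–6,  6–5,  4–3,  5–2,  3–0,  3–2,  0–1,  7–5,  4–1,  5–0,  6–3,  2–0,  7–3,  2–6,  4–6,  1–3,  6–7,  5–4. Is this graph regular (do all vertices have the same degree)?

Yes

Degrees: 0:6, 1:6, 2:6, 3:6, 4:6, 5:6, 6:6, 7:6
All degrees equal 6; the graph is regular.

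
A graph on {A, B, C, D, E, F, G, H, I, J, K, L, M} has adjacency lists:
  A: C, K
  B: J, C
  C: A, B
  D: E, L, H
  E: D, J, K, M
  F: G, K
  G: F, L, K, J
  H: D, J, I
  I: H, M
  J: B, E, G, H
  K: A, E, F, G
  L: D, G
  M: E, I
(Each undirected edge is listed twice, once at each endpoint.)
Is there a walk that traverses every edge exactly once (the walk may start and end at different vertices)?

Yes

Degrees: A:2, B:2, C:2, D:3, E:4, F:2, G:4, H:3, I:2, J:4, K:4, L:2, M:2
Odd-degree vertices: D, H (2 total).
The non-isolated vertices are connected and exactly 2 have odd degree, so an Eulerian trail exists (from D to H).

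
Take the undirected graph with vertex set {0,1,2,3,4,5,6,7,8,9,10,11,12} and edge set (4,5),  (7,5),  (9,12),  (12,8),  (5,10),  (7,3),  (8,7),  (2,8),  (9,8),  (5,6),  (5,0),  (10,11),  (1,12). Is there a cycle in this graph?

The graph has 13 vertices, 13 edges, and 1 connected component.
Since 13 > 13 - 1, a cycle must exist; for instance 8-12-9-8.

Yes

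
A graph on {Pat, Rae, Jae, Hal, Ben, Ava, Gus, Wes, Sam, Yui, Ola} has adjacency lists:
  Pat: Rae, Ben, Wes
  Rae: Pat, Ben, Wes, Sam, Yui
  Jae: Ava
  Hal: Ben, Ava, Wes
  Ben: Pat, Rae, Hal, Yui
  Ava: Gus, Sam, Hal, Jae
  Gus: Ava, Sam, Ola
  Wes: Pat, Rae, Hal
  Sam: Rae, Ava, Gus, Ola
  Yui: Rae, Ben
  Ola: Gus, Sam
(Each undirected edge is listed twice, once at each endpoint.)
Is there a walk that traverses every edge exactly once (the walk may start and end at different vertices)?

Degrees: Pat:3, Rae:5, Jae:1, Hal:3, Ben:4, Ava:4, Gus:3, Wes:3, Sam:4, Yui:2, Ola:2
Odd-degree vertices: Pat, Rae, Jae, Hal, Gus, Wes (6 total).
With 6 odd-degree vertices (more than two), no single trail can use every edge.

No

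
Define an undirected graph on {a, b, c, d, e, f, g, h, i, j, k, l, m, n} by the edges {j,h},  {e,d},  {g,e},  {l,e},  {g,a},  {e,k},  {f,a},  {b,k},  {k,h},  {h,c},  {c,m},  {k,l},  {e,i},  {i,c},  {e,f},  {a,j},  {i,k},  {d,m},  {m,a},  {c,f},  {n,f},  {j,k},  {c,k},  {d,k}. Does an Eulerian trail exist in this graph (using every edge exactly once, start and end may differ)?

No

Degrees: a:4, b:1, c:5, d:3, e:6, f:4, g:2, h:3, i:3, j:3, k:8, l:2, m:3, n:1
Odd-degree vertices: b, c, d, h, i, j, m, n (8 total).
With 8 odd-degree vertices (more than two), no single trail can use every edge.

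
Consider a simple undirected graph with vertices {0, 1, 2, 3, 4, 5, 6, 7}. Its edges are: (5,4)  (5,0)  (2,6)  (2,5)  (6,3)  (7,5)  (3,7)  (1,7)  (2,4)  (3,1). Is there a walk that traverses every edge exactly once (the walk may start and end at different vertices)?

Degrees: 0:1, 1:2, 2:3, 3:3, 4:2, 5:4, 6:2, 7:3
Odd-degree vertices: 0, 2, 3, 7 (4 total).
An Eulerian trail requires 0 or 2 odd-degree vertices; here there are 4.

No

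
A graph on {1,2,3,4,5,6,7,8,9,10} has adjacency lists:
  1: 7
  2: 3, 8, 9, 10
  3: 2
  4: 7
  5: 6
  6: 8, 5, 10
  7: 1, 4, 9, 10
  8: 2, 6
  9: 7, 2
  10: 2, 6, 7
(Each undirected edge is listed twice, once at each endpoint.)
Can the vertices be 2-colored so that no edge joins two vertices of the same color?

Yes

A valid 2-coloring puts {2, 6, 7} on one side and {1, 3, 4, 5, 8, 9, 10} on the other; every edge crosses between the two sides.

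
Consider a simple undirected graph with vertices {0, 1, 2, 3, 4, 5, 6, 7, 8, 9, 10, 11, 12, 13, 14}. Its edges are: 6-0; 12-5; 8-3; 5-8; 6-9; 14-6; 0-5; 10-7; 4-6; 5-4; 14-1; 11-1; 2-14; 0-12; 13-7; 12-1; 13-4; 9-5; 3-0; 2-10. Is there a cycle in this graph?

|V| = 15, |E| = 20, number of components = 1.
Since 20 > 15 - 1, a cycle must exist; for instance 6-9-5-12-1-14-6.

Yes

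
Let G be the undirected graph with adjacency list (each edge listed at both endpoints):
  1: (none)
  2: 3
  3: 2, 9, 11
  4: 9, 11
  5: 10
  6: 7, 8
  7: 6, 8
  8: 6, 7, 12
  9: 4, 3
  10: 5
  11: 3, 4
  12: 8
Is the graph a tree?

No

The graph has 12 vertices and 10 edges.
It splits into 4 components, so it cannot be a tree.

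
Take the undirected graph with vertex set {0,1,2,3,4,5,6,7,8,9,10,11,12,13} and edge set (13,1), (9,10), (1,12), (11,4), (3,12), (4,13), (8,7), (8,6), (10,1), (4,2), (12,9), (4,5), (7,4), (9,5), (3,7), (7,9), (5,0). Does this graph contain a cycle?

Yes

|V| = 14, |E| = 17, number of components = 1.
Since 17 > 14 - 1, a cycle must exist; for instance 7-3-12-1-13-4-7.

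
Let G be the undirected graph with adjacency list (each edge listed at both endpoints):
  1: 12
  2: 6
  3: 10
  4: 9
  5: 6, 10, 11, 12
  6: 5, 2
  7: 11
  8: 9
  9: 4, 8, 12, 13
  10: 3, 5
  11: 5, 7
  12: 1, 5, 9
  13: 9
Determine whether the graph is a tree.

The graph has 13 vertices and 12 edges.
Connected and |E| = |V| - 1, which characterizes a tree.

Yes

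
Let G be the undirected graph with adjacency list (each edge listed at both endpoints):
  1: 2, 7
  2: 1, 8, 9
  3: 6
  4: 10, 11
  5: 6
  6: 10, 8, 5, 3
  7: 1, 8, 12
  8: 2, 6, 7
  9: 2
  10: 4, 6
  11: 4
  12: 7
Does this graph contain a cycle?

Yes

The graph has 12 vertices, 12 edges, and 1 connected component.
One cycle is 1-7-8-2-1.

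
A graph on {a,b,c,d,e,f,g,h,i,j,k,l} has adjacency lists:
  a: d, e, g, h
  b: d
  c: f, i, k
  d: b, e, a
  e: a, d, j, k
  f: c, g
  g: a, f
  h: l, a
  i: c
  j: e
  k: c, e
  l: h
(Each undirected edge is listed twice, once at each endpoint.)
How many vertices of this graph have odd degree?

6

Degrees: a:4, b:1, c:3, d:3, e:4, f:2, g:2, h:2, i:1, j:1, k:2, l:1
Odd-degree vertices: b, c, d, i, j, l.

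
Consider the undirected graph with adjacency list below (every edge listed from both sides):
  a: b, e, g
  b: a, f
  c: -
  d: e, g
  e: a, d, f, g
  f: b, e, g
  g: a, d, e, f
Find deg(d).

2

Neighbors of d: e, g.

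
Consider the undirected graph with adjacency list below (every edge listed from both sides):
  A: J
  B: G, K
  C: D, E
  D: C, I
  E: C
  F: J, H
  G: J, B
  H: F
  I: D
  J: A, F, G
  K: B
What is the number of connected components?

2

Component: {C, D, E, I}
Component: {A, B, F, G, H, J, K}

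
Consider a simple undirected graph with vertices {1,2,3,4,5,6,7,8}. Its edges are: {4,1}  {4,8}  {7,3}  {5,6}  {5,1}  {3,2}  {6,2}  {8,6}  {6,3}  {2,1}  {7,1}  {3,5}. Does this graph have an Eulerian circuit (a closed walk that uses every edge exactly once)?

No

Degrees: 1:4, 2:3, 3:4, 4:2, 5:3, 6:4, 7:2, 8:2
2, 5 have odd degree; an Eulerian circuit needs every degree to be even, so none exists.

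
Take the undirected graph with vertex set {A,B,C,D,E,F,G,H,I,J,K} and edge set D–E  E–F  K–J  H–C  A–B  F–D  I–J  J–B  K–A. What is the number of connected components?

Component: {G}
Component: {C, H}
Component: {D, E, F}
Component: {A, B, I, J, K}

4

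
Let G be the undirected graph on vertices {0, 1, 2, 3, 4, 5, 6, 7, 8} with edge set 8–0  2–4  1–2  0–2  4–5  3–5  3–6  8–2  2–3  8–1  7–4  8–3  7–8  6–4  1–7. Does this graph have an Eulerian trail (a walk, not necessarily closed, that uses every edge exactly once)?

Degrees: 0:2, 1:3, 2:5, 3:4, 4:4, 5:2, 6:2, 7:3, 8:5
Odd-degree vertices: 1, 2, 7, 8 (4 total).
With 4 odd-degree vertices (more than two), no single trail can use every edge.

No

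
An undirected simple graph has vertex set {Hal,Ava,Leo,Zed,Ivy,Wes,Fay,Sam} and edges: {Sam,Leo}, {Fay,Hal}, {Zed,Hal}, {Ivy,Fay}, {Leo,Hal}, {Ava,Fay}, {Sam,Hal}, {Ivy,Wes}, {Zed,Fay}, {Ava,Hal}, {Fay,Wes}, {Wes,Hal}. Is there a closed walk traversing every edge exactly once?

Degrees: Hal:6, Ava:2, Leo:2, Zed:2, Ivy:2, Wes:3, Fay:5, Sam:2
Wes, Fay have odd degree; an Eulerian circuit needs every degree to be even, so none exists.

No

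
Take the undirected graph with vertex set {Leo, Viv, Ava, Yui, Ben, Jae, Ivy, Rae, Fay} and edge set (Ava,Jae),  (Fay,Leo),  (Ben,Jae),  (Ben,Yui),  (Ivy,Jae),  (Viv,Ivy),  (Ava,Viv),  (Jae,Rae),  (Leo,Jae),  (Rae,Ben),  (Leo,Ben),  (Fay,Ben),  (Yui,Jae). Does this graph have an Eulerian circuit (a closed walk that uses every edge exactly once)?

No

Degrees: Leo:3, Viv:2, Ava:2, Yui:2, Ben:5, Jae:6, Ivy:2, Rae:2, Fay:2
Vertices with odd degree: Leo, Ben. An Eulerian circuit requires all degrees even.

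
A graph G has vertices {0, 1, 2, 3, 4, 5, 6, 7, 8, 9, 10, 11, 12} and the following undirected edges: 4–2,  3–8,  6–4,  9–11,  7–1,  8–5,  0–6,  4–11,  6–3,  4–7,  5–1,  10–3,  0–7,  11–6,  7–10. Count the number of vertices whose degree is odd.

Degrees: 0:2, 1:2, 2:1, 3:3, 4:4, 5:2, 6:4, 7:4, 8:2, 9:1, 10:2, 11:3, 12:0
Odd-degree vertices: 2, 3, 9, 11.

4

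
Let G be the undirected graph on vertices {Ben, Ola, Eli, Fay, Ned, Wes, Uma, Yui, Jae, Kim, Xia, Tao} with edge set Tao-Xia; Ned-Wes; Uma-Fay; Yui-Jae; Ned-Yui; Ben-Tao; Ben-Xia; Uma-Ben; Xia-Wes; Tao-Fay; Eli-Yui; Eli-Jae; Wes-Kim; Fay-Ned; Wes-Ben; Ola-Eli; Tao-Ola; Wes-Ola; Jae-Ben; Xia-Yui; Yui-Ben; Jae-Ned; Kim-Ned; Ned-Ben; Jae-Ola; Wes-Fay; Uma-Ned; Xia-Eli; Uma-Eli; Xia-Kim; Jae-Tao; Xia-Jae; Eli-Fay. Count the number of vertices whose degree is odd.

Degrees: Ben:7, Ola:4, Eli:6, Fay:5, Ned:7, Wes:6, Uma:4, Yui:5, Jae:7, Kim:3, Xia:7, Tao:5
Odd-degree vertices: Ben, Fay, Ned, Yui, Jae, Kim, Xia, Tao.

8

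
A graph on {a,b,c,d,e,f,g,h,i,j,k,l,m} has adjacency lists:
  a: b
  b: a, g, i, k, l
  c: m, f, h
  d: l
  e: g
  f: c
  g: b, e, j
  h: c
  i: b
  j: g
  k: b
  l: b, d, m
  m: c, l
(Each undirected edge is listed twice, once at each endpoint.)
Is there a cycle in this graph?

No

The graph has 13 vertices, 12 edges, and 1 connected component.
A forest on 13 vertices with 1 component has exactly 12 edges, which matches — so no cycle.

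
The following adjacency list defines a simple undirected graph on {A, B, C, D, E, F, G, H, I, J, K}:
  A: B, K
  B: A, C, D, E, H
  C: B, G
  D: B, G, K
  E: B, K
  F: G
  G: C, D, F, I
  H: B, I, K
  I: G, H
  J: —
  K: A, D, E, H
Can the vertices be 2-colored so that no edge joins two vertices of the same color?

The cycle H-I-G-D-K-H has length 5, which is odd, so the graph is not bipartite.

No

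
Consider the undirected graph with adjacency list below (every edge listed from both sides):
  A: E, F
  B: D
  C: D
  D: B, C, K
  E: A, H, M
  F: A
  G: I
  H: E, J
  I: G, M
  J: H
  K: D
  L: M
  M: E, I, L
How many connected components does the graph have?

2

Component: {B, C, D, K}
Component: {A, E, F, G, H, I, J, L, M}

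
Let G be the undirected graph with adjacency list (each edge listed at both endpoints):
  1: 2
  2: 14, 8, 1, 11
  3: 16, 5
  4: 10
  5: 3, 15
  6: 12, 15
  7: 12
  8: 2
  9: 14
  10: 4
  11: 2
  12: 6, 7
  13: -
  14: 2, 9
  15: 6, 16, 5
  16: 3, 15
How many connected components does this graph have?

4

Component: {13}
Component: {4, 10}
Component: {1, 2, 8, 9, 11, 14}
Component: {3, 5, 6, 7, 12, 15, 16}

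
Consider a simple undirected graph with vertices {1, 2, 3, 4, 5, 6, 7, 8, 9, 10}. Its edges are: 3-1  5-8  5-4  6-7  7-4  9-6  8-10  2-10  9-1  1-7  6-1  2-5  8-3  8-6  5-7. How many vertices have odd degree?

Degrees: 1:4, 2:2, 3:2, 4:2, 5:4, 6:4, 7:4, 8:4, 9:2, 10:2
Odd-degree vertices: none.

0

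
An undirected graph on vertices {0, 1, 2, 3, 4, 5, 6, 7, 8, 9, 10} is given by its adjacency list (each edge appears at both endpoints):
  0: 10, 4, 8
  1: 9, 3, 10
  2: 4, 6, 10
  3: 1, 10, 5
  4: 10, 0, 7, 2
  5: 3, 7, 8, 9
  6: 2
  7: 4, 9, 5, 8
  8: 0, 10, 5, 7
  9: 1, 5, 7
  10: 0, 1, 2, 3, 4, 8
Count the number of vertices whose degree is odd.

6

Degrees: 0:3, 1:3, 2:3, 3:3, 4:4, 5:4, 6:1, 7:4, 8:4, 9:3, 10:6
Odd-degree vertices: 0, 1, 2, 3, 6, 9.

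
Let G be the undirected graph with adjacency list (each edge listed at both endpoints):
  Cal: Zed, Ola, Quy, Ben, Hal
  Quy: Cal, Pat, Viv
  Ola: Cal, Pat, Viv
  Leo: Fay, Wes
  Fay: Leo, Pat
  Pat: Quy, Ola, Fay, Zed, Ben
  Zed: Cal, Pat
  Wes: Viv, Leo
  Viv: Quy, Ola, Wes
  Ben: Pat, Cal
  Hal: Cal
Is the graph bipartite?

Color {Quy, Ola, Fay, Zed, Wes, Ben, Hal} black and {Cal, Leo, Pat, Viv} white. No edge joins two same-colored vertices, so the graph is bipartite.

Yes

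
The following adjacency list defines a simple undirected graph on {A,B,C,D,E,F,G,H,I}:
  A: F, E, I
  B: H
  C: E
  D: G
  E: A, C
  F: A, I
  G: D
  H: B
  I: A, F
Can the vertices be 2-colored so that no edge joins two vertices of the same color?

No

F-A-I-F is an odd cycle (length 3), and a bipartite graph can contain only even cycles.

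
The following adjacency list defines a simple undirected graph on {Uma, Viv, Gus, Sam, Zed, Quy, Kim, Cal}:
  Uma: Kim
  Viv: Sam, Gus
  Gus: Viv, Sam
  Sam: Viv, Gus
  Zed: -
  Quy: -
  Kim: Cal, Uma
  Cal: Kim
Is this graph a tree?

The graph has 8 vertices and 5 edges.
It splits into 4 components, so it cannot be a tree.

No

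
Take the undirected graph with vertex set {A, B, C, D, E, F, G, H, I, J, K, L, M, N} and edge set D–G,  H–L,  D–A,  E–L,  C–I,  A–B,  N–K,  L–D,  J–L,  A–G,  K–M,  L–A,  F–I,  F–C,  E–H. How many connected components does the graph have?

Component: {C, F, I}
Component: {K, M, N}
Component: {A, B, D, E, G, H, J, L}

3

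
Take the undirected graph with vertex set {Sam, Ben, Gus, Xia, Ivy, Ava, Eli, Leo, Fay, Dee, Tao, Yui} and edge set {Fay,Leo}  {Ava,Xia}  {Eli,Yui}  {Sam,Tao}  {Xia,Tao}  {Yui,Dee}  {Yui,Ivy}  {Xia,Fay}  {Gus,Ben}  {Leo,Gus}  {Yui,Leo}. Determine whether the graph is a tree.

|V| = 12, |E| = 11.
It is connected with exactly 11 edges, hence acyclic — it is a tree.

Yes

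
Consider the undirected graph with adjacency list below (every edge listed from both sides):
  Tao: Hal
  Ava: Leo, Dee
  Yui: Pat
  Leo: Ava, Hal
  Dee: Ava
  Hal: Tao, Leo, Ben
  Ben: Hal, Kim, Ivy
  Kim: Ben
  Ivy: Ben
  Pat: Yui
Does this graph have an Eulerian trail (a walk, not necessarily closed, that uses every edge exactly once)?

No

Degrees: Tao:1, Ava:2, Yui:1, Leo:2, Dee:1, Hal:3, Ben:3, Kim:1, Ivy:1, Pat:1
Odd-degree vertices: Tao, Yui, Dee, Hal, Ben, Kim, Ivy, Pat (8 total).
An Eulerian trail requires 0 or 2 odd-degree vertices; here there are 8.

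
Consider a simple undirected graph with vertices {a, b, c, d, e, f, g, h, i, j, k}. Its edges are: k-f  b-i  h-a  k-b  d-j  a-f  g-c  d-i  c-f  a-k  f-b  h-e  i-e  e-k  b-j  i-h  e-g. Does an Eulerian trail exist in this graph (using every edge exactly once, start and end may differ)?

Degrees: a:3, b:4, c:2, d:2, e:4, f:4, g:2, h:3, i:4, j:2, k:4
Odd-degree vertices: a, h (2 total).
With 2 odd-degree vertices and all edges in one connected piece, an Eulerian trail exists (from a to h).

Yes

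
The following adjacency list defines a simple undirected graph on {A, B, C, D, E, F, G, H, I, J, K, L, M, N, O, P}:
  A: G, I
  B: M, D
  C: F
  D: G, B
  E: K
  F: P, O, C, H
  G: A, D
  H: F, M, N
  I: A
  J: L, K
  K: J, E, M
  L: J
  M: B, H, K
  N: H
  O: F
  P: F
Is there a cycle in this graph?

|V| = 16, |E| = 15, number of components = 1.
A forest on 16 vertices with 1 component has exactly 15 edges, which matches — so no cycle.

No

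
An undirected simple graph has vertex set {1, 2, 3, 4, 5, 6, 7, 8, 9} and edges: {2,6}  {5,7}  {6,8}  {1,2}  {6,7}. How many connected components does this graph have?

4

Component: {3}
Component: {4}
Component: {9}
Component: {1, 2, 5, 6, 7, 8}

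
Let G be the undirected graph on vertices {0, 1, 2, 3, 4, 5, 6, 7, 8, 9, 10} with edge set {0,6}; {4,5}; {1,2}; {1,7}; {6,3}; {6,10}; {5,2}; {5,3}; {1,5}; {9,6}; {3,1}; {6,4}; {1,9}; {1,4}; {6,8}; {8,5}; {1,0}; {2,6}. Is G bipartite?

3-5-1-3 is an odd cycle (length 3), and a bipartite graph can contain only even cycles.

No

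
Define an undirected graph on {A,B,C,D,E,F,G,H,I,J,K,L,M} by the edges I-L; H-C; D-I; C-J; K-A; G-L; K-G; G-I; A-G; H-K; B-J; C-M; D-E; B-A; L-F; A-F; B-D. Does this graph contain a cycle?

Yes

The graph has 13 vertices, 17 edges, and 1 connected component.
Since 17 > 13 - 1, a cycle must exist; for instance A-B-J-C-H-K-A.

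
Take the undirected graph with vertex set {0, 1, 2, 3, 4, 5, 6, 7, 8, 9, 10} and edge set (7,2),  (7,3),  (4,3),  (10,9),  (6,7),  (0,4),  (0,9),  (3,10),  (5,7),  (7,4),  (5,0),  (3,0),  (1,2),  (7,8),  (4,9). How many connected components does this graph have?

Component: {0, 1, 2, 3, 4, 5, 6, 7, 8, 9, 10}

1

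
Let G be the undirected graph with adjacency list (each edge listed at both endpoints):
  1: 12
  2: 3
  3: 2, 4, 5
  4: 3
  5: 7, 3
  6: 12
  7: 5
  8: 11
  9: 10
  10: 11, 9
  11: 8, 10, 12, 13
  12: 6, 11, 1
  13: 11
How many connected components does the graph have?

Component: {2, 3, 4, 5, 7}
Component: {1, 6, 8, 9, 10, 11, 12, 13}

2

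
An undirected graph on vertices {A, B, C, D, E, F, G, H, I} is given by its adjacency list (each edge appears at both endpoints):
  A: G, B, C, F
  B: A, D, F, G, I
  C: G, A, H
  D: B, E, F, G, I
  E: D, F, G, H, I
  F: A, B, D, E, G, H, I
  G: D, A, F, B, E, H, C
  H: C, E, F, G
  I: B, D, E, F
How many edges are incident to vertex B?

Neighbors of B: A, D, F, G, I.

5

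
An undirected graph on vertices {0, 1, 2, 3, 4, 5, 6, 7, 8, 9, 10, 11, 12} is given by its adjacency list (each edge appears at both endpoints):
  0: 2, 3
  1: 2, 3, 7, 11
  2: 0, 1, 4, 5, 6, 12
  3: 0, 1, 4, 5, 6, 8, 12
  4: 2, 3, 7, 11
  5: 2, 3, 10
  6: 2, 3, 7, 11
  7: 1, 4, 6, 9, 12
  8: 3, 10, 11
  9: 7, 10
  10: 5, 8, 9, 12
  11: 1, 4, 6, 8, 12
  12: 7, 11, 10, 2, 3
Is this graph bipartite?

Partition the vertices as {2, 3, 7, 10, 11} vs {0, 1, 4, 5, 6, 8, 9, 12}. Each listed edge has one endpoint in each part, so the graph is bipartite.

Yes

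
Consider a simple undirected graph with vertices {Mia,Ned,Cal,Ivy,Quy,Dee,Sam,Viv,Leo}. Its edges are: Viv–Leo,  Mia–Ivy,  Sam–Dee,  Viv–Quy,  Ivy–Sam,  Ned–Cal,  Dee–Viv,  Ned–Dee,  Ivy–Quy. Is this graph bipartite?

Quy-Ivy-Sam-Dee-Viv-Quy is an odd cycle (length 5), and a bipartite graph can contain only even cycles.

No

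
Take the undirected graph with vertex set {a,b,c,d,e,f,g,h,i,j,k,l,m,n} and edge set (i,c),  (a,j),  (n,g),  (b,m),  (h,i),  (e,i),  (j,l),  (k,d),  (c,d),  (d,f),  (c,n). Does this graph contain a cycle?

No

|V| = 14, |E| = 11, number of components = 3.
Since 11 = 14 - 3, the graph is a forest and contains no cycle.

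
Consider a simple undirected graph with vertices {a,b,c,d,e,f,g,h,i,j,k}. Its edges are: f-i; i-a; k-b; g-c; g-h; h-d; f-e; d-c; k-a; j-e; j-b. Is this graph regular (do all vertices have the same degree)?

Yes

Degrees: a:2, b:2, c:2, d:2, e:2, f:2, g:2, h:2, i:2, j:2, k:2
Every vertex has degree 2, so the graph is 2-regular.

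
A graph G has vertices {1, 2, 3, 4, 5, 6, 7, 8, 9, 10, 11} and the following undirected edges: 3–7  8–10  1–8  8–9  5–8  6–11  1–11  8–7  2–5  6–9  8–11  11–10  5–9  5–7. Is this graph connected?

Component: {4}
Component: {1, 2, 3, 5, 6, 7, 8, 9, 10, 11}
No edge joins these 2 groups, so the graph is disconnected.

No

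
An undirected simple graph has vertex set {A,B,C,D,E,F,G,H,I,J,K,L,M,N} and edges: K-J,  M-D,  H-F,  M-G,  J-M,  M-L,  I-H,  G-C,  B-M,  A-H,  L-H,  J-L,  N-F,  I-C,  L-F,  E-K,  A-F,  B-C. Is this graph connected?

A breadth-first search from A visits A, F, H, N, L, I, J, M, C, K, B, D, G, E — all 14 vertices — so the graph is connected.

Yes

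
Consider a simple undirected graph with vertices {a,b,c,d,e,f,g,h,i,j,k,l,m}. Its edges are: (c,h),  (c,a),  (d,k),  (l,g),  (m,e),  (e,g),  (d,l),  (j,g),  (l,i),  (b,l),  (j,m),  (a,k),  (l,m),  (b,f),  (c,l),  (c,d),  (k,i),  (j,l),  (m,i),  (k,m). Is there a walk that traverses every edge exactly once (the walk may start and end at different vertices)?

No

Degrees: a:2, b:2, c:4, d:3, e:2, f:1, g:3, h:1, i:3, j:3, k:4, l:7, m:5
Odd-degree vertices: d, f, g, h, i, j, l, m (8 total).
With 8 odd-degree vertices (more than two), no single trail can use every edge.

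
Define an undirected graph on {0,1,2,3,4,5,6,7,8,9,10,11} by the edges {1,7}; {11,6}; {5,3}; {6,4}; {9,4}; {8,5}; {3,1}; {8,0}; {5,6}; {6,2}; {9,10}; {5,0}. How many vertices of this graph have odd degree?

4

Degrees: 0:2, 1:2, 2:1, 3:2, 4:2, 5:4, 6:4, 7:1, 8:2, 9:2, 10:1, 11:1
Odd-degree vertices: 2, 7, 10, 11.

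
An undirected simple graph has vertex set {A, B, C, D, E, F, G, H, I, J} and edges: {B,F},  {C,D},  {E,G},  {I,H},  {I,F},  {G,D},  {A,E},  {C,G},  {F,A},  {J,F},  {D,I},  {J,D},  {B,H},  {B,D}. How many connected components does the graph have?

Component: {A, B, C, D, E, F, G, H, I, J}

1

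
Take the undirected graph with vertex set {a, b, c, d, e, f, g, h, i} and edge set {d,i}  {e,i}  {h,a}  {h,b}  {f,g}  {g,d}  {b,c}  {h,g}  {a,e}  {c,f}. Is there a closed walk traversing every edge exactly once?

Degrees: a:2, b:2, c:2, d:2, e:2, f:2, g:3, h:3, i:2
Vertices with odd degree: g, h. An Eulerian circuit requires all degrees even.

No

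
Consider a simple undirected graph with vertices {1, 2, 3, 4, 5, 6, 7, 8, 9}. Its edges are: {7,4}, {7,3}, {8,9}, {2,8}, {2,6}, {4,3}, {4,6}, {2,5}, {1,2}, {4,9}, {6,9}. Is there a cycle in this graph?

Yes

|V| = 9, |E| = 11, number of components = 1.
One cycle is 4-3-7-4.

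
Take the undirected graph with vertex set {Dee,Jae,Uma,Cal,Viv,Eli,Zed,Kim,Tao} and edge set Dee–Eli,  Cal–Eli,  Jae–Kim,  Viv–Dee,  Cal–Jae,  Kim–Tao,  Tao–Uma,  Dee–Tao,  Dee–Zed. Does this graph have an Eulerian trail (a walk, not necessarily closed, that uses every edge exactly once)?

No

Degrees: Dee:4, Jae:2, Uma:1, Cal:2, Viv:1, Eli:2, Zed:1, Kim:2, Tao:3
Odd-degree vertices: Uma, Viv, Zed, Tao (4 total).
With 4 odd-degree vertices (more than two), no single trail can use every edge.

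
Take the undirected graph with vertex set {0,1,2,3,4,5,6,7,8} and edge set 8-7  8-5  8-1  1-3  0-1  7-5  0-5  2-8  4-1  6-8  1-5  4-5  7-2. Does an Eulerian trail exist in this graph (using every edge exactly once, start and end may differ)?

No

Degrees: 0:2, 1:5, 2:2, 3:1, 4:2, 5:5, 6:1, 7:3, 8:5
Odd-degree vertices: 1, 3, 5, 6, 7, 8 (6 total).
With 6 odd-degree vertices (more than two), no single trail can use every edge.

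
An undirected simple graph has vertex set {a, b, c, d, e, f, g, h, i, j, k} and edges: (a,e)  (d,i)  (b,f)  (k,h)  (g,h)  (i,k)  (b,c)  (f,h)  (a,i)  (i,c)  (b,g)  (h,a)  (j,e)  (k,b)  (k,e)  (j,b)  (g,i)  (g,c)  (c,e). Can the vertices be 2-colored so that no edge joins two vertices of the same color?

i-g-c-i is an odd cycle (length 3), and a bipartite graph can contain only even cycles.

No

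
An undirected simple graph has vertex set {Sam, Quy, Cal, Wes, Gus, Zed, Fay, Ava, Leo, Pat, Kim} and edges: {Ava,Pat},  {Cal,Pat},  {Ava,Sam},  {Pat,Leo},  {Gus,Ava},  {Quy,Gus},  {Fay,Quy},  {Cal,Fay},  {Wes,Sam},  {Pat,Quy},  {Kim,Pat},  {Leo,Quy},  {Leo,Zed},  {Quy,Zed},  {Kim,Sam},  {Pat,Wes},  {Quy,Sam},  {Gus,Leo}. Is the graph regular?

No

Degrees: Sam:4, Quy:6, Cal:2, Wes:2, Gus:3, Zed:2, Fay:2, Ava:3, Leo:4, Pat:6, Kim:2
Vertex Cal has degree 2 while Quy has degree 6, so the graph is not regular.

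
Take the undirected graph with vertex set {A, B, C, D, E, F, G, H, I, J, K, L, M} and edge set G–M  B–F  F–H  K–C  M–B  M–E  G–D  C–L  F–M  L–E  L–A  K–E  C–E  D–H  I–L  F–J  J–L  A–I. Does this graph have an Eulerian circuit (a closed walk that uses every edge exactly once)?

No

Degrees: A:2, B:2, C:3, D:2, E:4, F:4, G:2, H:2, I:2, J:2, K:2, L:5, M:4
C, L have odd degree; an Eulerian circuit needs every degree to be even, so none exists.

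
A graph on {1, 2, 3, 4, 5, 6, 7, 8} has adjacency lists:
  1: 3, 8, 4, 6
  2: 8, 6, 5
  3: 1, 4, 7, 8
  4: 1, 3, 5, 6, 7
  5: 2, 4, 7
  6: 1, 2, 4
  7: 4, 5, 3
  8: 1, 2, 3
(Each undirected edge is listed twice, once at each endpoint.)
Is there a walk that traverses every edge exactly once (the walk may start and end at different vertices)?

No

Degrees: 1:4, 2:3, 3:4, 4:5, 5:3, 6:3, 7:3, 8:3
Odd-degree vertices: 2, 4, 5, 6, 7, 8 (6 total).
An Eulerian trail requires 0 or 2 odd-degree vertices; here there are 6.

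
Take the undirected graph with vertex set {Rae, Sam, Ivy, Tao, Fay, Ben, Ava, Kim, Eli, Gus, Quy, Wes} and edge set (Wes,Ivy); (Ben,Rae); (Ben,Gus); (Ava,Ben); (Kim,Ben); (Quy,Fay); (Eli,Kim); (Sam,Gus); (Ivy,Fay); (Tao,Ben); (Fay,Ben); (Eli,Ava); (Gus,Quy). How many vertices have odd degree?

Degrees: Rae:1, Sam:1, Ivy:2, Tao:1, Fay:3, Ben:6, Ava:2, Kim:2, Eli:2, Gus:3, Quy:2, Wes:1
Odd-degree vertices: Rae, Sam, Tao, Fay, Gus, Wes.

6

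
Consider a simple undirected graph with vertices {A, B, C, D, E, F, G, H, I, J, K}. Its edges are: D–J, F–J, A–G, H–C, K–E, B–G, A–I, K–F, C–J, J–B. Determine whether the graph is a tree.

Yes

The graph has 11 vertices and 10 edges.
Connected and |E| = |V| - 1, which characterizes a tree.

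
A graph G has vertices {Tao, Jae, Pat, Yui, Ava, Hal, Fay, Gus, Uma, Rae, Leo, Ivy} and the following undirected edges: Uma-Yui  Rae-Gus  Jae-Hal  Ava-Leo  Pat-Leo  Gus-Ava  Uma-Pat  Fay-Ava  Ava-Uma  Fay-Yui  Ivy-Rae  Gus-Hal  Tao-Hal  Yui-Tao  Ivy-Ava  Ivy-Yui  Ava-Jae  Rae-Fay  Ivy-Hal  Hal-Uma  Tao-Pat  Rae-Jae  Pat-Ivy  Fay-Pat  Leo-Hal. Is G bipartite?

Yes

Color {Pat, Yui, Ava, Hal, Rae} black and {Tao, Jae, Fay, Gus, Uma, Leo, Ivy} white. No edge joins two same-colored vertices, so the graph is bipartite.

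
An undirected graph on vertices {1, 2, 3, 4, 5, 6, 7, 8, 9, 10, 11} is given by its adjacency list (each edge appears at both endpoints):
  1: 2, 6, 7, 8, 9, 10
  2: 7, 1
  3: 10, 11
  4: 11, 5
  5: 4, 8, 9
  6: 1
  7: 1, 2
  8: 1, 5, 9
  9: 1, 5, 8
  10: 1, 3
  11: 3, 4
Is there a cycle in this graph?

|V| = 11, |E| = 14, number of components = 1.
One cycle is 1-10-3-11-4-5-8-1.

Yes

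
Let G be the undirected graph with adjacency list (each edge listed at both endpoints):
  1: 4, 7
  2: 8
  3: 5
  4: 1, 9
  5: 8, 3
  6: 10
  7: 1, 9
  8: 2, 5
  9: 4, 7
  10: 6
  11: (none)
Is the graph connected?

Component: {11}
Component: {6, 10}
Component: {1, 4, 7, 9}
Component: {2, 3, 5, 8}
There are 4 separate components, so the graph is not connected.

No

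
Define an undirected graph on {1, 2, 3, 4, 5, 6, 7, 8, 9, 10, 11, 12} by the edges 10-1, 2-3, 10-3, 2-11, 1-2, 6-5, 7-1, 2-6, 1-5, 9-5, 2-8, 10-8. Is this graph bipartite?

Color {2, 4, 5, 7, 10, 12} black and {1, 3, 6, 8, 9, 11} white. No edge joins two same-colored vertices, so the graph is bipartite.

Yes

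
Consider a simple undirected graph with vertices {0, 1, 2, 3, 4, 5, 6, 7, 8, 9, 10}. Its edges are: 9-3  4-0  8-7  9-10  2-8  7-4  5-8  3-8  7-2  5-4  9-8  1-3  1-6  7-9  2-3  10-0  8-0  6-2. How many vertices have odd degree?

Degrees: 0:3, 1:2, 2:4, 3:4, 4:3, 5:2, 6:2, 7:4, 8:6, 9:4, 10:2
Odd-degree vertices: 0, 4.

2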